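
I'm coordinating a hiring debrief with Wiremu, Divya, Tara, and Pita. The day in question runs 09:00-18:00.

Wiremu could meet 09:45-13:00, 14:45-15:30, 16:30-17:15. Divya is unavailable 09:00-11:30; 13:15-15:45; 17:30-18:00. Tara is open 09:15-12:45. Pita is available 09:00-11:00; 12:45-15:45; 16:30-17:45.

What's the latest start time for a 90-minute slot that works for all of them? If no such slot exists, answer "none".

Wiremu free: 09:45-13:00, 14:45-15:30, 16:30-17:15.
Divya free: 11:30-13:15, 15:45-17:30 (invert busy blocks within the working day).
Tara free: 09:15-12:45.
Pita free: 09:00-11:00, 12:45-15:45, 16:30-17:45.
Wiremu ∩ Divya: 11:30-13:00, 16:30-17:15.
Wiremu ∩ Divya ∩ Tara: 11:30-12:45.
Wiremu ∩ Divya ∩ Tara ∩ Pita: ∅.
There is no time when everyone is free.
No common window is at least 90 minutes long.

none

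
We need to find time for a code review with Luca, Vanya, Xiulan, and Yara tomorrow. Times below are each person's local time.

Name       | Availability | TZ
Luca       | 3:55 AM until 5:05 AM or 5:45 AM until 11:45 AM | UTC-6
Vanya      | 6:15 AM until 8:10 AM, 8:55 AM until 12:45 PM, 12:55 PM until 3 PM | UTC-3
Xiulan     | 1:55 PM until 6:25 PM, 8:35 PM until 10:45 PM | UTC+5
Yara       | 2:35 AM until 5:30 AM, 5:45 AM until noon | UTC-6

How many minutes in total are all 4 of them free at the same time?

Luca in UTC: 09:55-11:05, 11:45-17:45 (add 6h to convert from UTC-6).
Vanya in UTC: 09:15-11:10, 11:55-15:45, 15:55-18:00 (add 3h to convert from UTC-3).
Xiulan in UTC: 08:55-13:25, 15:35-17:45 (subtract 5h to convert from UTC+5).
Yara in UTC: 08:35-11:30, 11:45-18:00 (add 6h to convert from UTC-6).
Luca ∩ Vanya: 09:55-11:05, 11:55-15:45, 15:55-17:45.
Luca ∩ Vanya ∩ Xiulan: 09:55-11:05, 11:55-13:25, 15:35-15:45, 15:55-17:45.
Luca ∩ Vanya ∩ Xiulan ∩ Yara: 09:55-11:05, 11:55-13:25, 15:35-15:45, 15:55-17:45.
Summing the common windows: 70 + 90 + 10 + 110 = 280 minutes.

280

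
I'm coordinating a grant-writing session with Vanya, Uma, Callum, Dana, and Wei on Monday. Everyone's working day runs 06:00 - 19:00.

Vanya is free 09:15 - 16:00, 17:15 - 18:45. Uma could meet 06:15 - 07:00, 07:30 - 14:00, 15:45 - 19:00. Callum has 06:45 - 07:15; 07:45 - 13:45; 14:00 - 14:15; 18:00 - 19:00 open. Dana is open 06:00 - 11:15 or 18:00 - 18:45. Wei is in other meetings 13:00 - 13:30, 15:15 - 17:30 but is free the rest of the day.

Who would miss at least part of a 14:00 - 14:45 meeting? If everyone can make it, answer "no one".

Callum, Dana, Uma

Vanya free: 09:15-16:00, 17:15-18:45.
Uma free: 06:15-07:00, 07:30-14:00, 15:45-19:00.
Callum free: 06:45-07:15, 07:45-13:45, 14:00-14:15, 18:00-19:00.
Dana free: 06:00-11:15, 18:00-18:45.
Wei free: 06:00-13:00, 13:30-15:15, 17:30-19:00 (invert busy blocks within the working day).
Vanya: free for 14:00-14:45. Uma: not fully free for 14:00-14:45. Callum: not fully free for 14:00-14:45. Dana: not fully free for 14:00-14:45. Wei: free for 14:00-14:45.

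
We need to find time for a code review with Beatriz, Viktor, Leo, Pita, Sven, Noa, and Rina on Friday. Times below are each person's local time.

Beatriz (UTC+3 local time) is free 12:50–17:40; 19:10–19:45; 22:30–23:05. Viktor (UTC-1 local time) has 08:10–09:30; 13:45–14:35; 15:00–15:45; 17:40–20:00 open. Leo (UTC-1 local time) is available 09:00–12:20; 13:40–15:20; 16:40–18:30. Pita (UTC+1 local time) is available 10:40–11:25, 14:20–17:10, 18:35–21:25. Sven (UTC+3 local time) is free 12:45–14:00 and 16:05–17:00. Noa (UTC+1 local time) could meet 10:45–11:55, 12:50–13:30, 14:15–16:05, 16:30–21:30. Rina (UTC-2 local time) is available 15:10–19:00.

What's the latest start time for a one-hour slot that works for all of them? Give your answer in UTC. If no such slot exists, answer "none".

Beatriz in UTC: 09:50-14:40, 16:10-16:45, 19:30-20:05 (subtract 3h to convert from UTC+3).
Viktor in UTC: 09:10-10:30, 14:45-15:35, 16:00-16:45, 18:40-21:00 (add 1h to convert from UTC-1).
Leo in UTC: 10:00-13:20, 14:40-16:20, 17:40-19:30 (add 1h to convert from UTC-1).
Pita in UTC: 09:40-10:25, 13:20-16:10, 17:35-20:25 (subtract 1h to convert from UTC+1).
Sven in UTC: 09:45-11:00, 13:05-14:00 (subtract 3h to convert from UTC+3).
Noa in UTC: 09:45-10:55, 11:50-12:30, 13:15-15:05, 15:30-20:30 (subtract 1h to convert from UTC+1).
Rina in UTC: 17:10-21:00 (add 2h to convert from UTC-2).
Beatriz ∩ Viktor: 09:50-10:30, 16:10-16:45, 19:30-20:05.
Beatriz ∩ Viktor ∩ Leo: 10:00-10:30, 16:10-16:20.
Beatriz ∩ Viktor ∩ Leo ∩ Pita: 10:00-10:25.
Beatriz ∩ Viktor ∩ Leo ∩ Pita ∩ Sven: 10:00-10:25.
Beatriz ∩ Viktor ∩ Leo ∩ Pita ∩ Sven ∩ Noa: 10:00-10:25.
Beatriz ∩ Viktor ∩ Leo ∩ Pita ∩ Sven ∩ Noa ∩ Rina: ∅.
There is no time when everyone is free.
No common window is at least 60 minutes long.

none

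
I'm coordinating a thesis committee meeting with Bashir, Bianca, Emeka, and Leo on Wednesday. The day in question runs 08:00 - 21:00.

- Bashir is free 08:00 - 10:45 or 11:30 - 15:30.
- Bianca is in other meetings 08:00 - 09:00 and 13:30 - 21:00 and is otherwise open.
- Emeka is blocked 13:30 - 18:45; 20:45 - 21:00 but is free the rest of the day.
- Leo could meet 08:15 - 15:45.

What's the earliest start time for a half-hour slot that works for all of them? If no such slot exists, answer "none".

Bashir free: 08:00-10:45, 11:30-15:30.
Bianca free: 09:00-13:30 (invert busy blocks within the working day).
Emeka free: 08:00-13:30, 18:45-20:45 (invert busy blocks within the working day).
Leo free: 08:15-15:45.
Bashir ∩ Bianca: 09:00-10:45, 11:30-13:30.
Bashir ∩ Bianca ∩ Emeka: 09:00-10:45, 11:30-13:30.
Bashir ∩ Bianca ∩ Emeka ∩ Leo: 09:00-10:45, 11:30-13:30.
Those are the intersection windows.
The first common window of at least 30 minutes is 09:00-10:45, so the earliest start is 09:00.

09:00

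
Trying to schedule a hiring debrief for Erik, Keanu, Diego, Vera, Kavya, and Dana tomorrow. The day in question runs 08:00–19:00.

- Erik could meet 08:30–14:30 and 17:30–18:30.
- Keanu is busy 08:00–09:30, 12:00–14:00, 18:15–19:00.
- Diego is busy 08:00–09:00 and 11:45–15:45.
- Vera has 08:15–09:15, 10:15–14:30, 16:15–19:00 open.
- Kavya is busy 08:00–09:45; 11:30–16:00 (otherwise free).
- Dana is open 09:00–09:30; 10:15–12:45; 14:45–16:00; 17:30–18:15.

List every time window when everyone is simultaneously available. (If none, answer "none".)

10:15-11:30, 17:30-18:15

Erik free: 08:30-14:30, 17:30-18:30.
Keanu free: 09:30-12:00, 14:00-18:15 (invert busy blocks within the working day).
Diego free: 09:00-11:45, 15:45-19:00 (invert busy blocks within the working day).
Vera free: 08:15-09:15, 10:15-14:30, 16:15-19:00.
Kavya free: 09:45-11:30, 16:00-19:00 (invert busy blocks within the working day).
Dana free: 09:00-09:30, 10:15-12:45, 14:45-16:00, 17:30-18:15.
Erik ∩ Keanu: 09:30-12:00, 14:00-14:30, 17:30-18:15.
Erik ∩ Keanu ∩ Diego: 09:30-11:45, 17:30-18:15.
Erik ∩ Keanu ∩ Diego ∩ Vera: 10:15-11:45, 17:30-18:15.
Erik ∩ Keanu ∩ Diego ∩ Vera ∩ Kavya: 10:15-11:30, 17:30-18:15.
Erik ∩ Keanu ∩ Diego ∩ Vera ∩ Kavya ∩ Dana: 10:15-11:30, 17:30-18:15.
So the common availability across everyone is 10:15-11:30, 17:30-18:15.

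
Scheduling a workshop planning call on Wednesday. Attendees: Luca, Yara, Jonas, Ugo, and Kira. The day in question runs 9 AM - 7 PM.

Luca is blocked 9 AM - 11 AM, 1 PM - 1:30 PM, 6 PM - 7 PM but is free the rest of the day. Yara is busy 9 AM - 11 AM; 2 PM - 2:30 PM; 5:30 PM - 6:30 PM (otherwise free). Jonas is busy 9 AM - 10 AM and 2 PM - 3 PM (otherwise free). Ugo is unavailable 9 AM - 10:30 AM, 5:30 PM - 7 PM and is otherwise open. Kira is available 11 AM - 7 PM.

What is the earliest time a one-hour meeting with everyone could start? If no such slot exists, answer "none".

11:00

Luca free: 11:00-13:00, 13:30-18:00 (invert busy blocks within the working day).
Yara free: 11:00-14:00, 14:30-17:30, 18:30-19:00 (invert busy blocks within the working day).
Jonas free: 10:00-14:00, 15:00-19:00 (invert busy blocks within the working day).
Ugo free: 10:30-17:30 (invert busy blocks within the working day).
Kira free: 11:00-19:00.
Luca ∩ Yara: 11:00-13:00, 13:30-14:00, 14:30-17:30.
Luca ∩ Yara ∩ Jonas: 11:00-13:00, 13:30-14:00, 15:00-17:30.
Luca ∩ Yara ∩ Jonas ∩ Ugo: 11:00-13:00, 13:30-14:00, 15:00-17:30.
Luca ∩ Yara ∩ Jonas ∩ Ugo ∩ Kira: 11:00-13:00, 13:30-14:00, 15:00-17:30.
So the common availability across everyone is 11:00-13:00, 13:30-14:00, 15:00-17:30.
The first common window of at least 60 minutes is 11:00-13:00, so the earliest start is 11:00.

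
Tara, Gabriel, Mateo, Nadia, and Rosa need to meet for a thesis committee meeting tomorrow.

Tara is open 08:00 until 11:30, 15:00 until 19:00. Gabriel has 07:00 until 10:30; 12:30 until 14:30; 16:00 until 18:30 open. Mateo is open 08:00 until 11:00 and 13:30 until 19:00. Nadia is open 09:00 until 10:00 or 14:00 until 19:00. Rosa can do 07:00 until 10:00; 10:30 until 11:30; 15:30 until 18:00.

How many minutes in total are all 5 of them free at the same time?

180

Tara ∩ Gabriel: 08:00-10:30, 16:00-18:30.
Tara ∩ Gabriel ∩ Mateo: 08:00-10:30, 16:00-18:30.
Tara ∩ Gabriel ∩ Mateo ∩ Nadia: 09:00-10:00, 16:00-18:30.
Tara ∩ Gabriel ∩ Mateo ∩ Nadia ∩ Rosa: 09:00-10:00, 16:00-18:00.
Those are the intersection windows.
Summing the common windows: 60 + 120 = 180 minutes.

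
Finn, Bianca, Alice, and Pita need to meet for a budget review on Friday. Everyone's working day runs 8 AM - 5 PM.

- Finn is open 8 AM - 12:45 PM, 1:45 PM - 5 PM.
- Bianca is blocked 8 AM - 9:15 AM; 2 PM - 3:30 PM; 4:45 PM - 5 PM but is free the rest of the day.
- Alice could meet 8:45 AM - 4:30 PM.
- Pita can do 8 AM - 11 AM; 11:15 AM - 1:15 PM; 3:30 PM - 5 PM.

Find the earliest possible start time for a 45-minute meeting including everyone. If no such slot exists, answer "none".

Finn free: 08:00-12:45, 13:45-17:00.
Bianca free: 09:15-14:00, 15:30-16:45 (invert busy blocks within the working day).
Alice free: 08:45-16:30.
Pita free: 08:00-11:00, 11:15-13:15, 15:30-17:00.
Finn ∩ Bianca: 09:15-12:45, 13:45-14:00, 15:30-16:45.
Finn ∩ Bianca ∩ Alice: 09:15-12:45, 13:45-14:00, 15:30-16:30.
Finn ∩ Bianca ∩ Alice ∩ Pita: 09:15-11:00, 11:15-12:45, 15:30-16:30.
So the common availability across everyone is 09:15-11:00, 11:15-12:45, 15:30-16:30.
The first common window of at least 45 minutes is 09:15-11:00, so the earliest start is 09:15.

09:15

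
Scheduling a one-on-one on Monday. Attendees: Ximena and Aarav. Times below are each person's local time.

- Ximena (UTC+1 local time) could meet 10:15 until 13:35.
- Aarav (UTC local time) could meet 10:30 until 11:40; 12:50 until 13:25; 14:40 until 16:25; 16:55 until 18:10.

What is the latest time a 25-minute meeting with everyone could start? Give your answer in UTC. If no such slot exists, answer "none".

Ximena in UTC: 09:15-12:35 (subtract 1h to convert from UTC+1).
Aarav in UTC: 10:30-11:40, 12:50-13:25, 14:40-16:25, 16:55-18:10.
Ximena ∩ Aarav: 10:30-11:40.
The last common window of at least 25 minutes is 10:30-11:40; a 25-minute meeting can start as late as 11:15 and still end by 11:40.

11:15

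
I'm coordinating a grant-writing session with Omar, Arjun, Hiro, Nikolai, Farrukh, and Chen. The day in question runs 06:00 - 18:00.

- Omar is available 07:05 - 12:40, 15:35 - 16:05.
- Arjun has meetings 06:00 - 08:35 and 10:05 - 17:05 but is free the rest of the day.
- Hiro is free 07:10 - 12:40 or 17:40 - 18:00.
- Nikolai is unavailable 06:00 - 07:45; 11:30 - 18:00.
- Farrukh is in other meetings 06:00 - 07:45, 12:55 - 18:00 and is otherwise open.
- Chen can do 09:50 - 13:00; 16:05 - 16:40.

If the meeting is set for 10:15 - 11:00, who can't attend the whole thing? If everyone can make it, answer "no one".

Omar free: 07:05-12:40, 15:35-16:05.
Arjun free: 08:35-10:05, 17:05-18:00 (invert busy blocks within the working day).
Hiro free: 07:10-12:40, 17:40-18:00.
Nikolai free: 07:45-11:30 (invert busy blocks within the working day).
Farrukh free: 07:45-12:55 (invert busy blocks within the working day).
Chen free: 09:50-13:00, 16:05-16:40.
Omar: free for 10:15-11:00. Arjun: not fully free for 10:15-11:00. Hiro: free for 10:15-11:00. Nikolai: free for 10:15-11:00. Farrukh: free for 10:15-11:00. Chen: free for 10:15-11:00.

Arjun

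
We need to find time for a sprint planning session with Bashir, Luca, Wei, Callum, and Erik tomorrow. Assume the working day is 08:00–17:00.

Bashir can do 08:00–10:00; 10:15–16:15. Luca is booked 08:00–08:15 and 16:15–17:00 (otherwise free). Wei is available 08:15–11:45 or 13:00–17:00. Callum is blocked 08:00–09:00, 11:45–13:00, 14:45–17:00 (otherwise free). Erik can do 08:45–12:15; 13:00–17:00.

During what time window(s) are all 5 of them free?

09:00-10:00, 10:15-11:45, 13:00-14:45

Bashir free: 08:00-10:00, 10:15-16:15.
Luca free: 08:15-16:15 (invert busy blocks within the working day).
Wei free: 08:15-11:45, 13:00-17:00.
Callum free: 09:00-11:45, 13:00-14:45 (invert busy blocks within the working day).
Erik free: 08:45-12:15, 13:00-17:00.
Bashir ∩ Luca: 08:15-10:00, 10:15-16:15.
Bashir ∩ Luca ∩ Wei: 08:15-10:00, 10:15-11:45, 13:00-16:15.
Bashir ∩ Luca ∩ Wei ∩ Callum: 09:00-10:00, 10:15-11:45, 13:00-14:45.
Bashir ∩ Luca ∩ Wei ∩ Callum ∩ Erik: 09:00-10:00, 10:15-11:45, 13:00-14:45.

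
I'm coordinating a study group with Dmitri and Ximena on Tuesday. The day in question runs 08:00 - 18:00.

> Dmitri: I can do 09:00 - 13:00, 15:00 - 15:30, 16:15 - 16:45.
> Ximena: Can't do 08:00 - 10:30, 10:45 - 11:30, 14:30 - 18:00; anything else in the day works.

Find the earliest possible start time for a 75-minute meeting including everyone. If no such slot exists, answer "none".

11:30

Dmitri free: 09:00-13:00, 15:00-15:30, 16:15-16:45.
Ximena free: 10:30-10:45, 11:30-14:30 (invert busy blocks within the working day).
Dmitri ∩ Ximena: 10:30-10:45, 11:30-13:00.
Those are the intersection windows.
The first common window of at least 75 minutes is 11:30-13:00, so the earliest start is 11:30.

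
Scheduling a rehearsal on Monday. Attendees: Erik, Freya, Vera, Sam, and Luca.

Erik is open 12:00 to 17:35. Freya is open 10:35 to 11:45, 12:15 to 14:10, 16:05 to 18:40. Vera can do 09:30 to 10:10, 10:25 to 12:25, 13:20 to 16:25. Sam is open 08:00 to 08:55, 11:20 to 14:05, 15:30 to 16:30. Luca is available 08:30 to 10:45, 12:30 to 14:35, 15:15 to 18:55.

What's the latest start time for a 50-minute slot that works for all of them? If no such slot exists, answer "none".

Erik ∩ Freya: 12:15-14:10, 16:05-17:35.
Erik ∩ Freya ∩ Vera: 12:15-12:25, 13:20-14:10, 16:05-16:25.
Erik ∩ Freya ∩ Vera ∩ Sam: 12:15-12:25, 13:20-14:05, 16:05-16:25.
Erik ∩ Freya ∩ Vera ∩ Sam ∩ Luca: 13:20-14:05, 16:05-16:25.
Those are the intersection windows.
No common window is at least 50 minutes long.

none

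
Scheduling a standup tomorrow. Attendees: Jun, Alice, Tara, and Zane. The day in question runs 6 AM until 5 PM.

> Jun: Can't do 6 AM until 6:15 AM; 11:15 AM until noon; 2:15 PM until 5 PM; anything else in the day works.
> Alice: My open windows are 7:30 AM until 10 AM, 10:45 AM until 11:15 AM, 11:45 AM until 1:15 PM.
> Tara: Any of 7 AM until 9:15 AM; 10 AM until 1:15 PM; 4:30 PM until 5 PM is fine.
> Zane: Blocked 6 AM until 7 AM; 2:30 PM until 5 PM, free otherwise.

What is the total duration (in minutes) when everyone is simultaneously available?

Jun free: 06:15-11:15, 12:00-14:15 (invert busy blocks within the working day).
Alice free: 07:30-10:00, 10:45-11:15, 11:45-13:15.
Tara free: 07:00-09:15, 10:00-13:15, 16:30-17:00.
Zane free: 07:00-14:30 (invert busy blocks within the working day).
Jun ∩ Alice: 07:30-10:00, 10:45-11:15, 12:00-13:15.
Jun ∩ Alice ∩ Tara: 07:30-09:15, 10:45-11:15, 12:00-13:15.
Jun ∩ Alice ∩ Tara ∩ Zane: 07:30-09:15, 10:45-11:15, 12:00-13:15.
Summing the common windows: 105 + 30 + 75 = 210 minutes.

210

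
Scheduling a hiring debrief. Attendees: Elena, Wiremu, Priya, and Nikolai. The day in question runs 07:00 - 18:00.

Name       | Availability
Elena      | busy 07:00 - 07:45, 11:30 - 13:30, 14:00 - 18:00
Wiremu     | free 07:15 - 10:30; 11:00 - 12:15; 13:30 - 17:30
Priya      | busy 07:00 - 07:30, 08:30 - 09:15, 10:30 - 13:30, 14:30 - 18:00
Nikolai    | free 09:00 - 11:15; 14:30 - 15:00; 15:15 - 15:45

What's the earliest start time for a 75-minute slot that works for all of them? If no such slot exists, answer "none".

Elena free: 07:45-11:30, 13:30-14:00 (invert busy blocks within the working day).
Wiremu free: 07:15-10:30, 11:00-12:15, 13:30-17:30.
Priya free: 07:30-08:30, 09:15-10:30, 13:30-14:30 (invert busy blocks within the working day).
Nikolai free: 09:00-11:15, 14:30-15:00, 15:15-15:45.
Elena ∩ Wiremu: 07:45-10:30, 11:00-11:30, 13:30-14:00.
Elena ∩ Wiremu ∩ Priya: 07:45-08:30, 09:15-10:30, 13:30-14:00.
Elena ∩ Wiremu ∩ Priya ∩ Nikolai: 09:15-10:30.
The first common window of at least 75 minutes is 09:15-10:30, so the earliest start is 09:15.

09:15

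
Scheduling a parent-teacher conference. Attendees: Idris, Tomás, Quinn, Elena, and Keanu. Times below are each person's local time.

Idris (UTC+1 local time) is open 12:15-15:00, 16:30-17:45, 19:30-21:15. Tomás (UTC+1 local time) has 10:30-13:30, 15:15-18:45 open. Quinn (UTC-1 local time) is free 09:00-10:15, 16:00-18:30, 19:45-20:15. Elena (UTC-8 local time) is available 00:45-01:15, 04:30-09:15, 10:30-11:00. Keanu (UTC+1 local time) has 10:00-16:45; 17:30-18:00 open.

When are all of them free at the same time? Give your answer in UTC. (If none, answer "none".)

Idris in UTC: 11:15-14:00, 15:30-16:45, 18:30-20:15 (subtract 1h to convert from UTC+1).
Tomás in UTC: 09:30-12:30, 14:15-17:45 (subtract 1h to convert from UTC+1).
Quinn in UTC: 10:00-11:15, 17:00-19:30, 20:45-21:15 (add 1h to convert from UTC-1).
Elena in UTC: 08:45-09:15, 12:30-17:15, 18:30-19:00 (add 8h to convert from UTC-8).
Keanu in UTC: 09:00-15:45, 16:30-17:00 (subtract 1h to convert from UTC+1).
Idris ∩ Tomás: 11:15-12:30, 15:30-16:45.
Idris ∩ Tomás ∩ Quinn: ∅.
Idris ∩ Tomás ∩ Quinn ∩ Elena: ∅.
Idris ∩ Tomás ∩ Quinn ∩ Elena ∩ Keanu: ∅.
There is no time when everyone is free.

none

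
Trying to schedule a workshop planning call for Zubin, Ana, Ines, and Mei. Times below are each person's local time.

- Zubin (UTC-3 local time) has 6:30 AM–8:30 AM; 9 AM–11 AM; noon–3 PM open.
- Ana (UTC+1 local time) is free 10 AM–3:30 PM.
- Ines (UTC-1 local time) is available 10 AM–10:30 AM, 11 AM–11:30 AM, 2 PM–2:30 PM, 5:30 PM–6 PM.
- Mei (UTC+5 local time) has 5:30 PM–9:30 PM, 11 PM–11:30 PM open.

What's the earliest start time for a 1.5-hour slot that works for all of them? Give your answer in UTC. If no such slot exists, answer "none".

none

Zubin in UTC: 09:30-11:30, 12:00-14:00, 15:00-18:00 (add 3h to convert from UTC-3).
Ana in UTC: 09:00-14:30 (subtract 1h to convert from UTC+1).
Ines in UTC: 11:00-11:30, 12:00-12:30, 15:00-15:30, 18:30-19:00 (add 1h to convert from UTC-1).
Mei in UTC: 12:30-16:30, 18:00-18:30 (subtract 5h to convert from UTC+5).
Zubin ∩ Ana: 09:30-11:30, 12:00-14:00.
Zubin ∩ Ana ∩ Ines: 11:00-11:30, 12:00-12:30.
Zubin ∩ Ana ∩ Ines ∩ Mei: ∅.
There is no time when everyone is free.
No common window is at least 90 minutes long.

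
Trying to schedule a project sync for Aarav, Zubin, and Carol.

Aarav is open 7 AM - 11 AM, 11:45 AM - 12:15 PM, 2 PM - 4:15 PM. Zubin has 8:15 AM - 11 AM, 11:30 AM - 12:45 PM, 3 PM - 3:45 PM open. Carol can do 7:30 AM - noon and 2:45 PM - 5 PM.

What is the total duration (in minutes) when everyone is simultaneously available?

Aarav ∩ Zubin: 08:15-11:00, 11:45-12:15, 15:00-15:45.
Aarav ∩ Zubin ∩ Carol: 08:15-11:00, 11:45-12:00, 15:00-15:45.
Summing the common windows: 165 + 15 + 45 = 225 minutes.

225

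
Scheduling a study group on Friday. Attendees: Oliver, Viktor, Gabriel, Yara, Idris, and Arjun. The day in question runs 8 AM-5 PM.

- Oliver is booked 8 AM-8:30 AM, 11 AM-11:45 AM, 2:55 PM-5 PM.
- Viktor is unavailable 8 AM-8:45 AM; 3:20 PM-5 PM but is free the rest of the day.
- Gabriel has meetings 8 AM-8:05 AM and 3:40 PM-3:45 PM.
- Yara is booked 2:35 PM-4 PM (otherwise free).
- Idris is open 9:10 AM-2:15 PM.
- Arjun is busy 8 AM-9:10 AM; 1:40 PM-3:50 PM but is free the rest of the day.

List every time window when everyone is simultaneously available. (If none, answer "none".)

09:10-11:00, 11:45-13:40

Oliver free: 08:30-11:00, 11:45-14:55 (invert busy blocks within the working day).
Viktor free: 08:45-15:20 (invert busy blocks within the working day).
Gabriel free: 08:05-15:40, 15:45-17:00 (invert busy blocks within the working day).
Yara free: 08:00-14:35, 16:00-17:00 (invert busy blocks within the working day).
Idris free: 09:10-14:15.
Arjun free: 09:10-13:40, 15:50-17:00 (invert busy blocks within the working day).
Oliver ∩ Viktor: 08:45-11:00, 11:45-14:55.
Oliver ∩ Viktor ∩ Gabriel: 08:45-11:00, 11:45-14:55.
Oliver ∩ Viktor ∩ Gabriel ∩ Yara: 08:45-11:00, 11:45-14:35.
Oliver ∩ Viktor ∩ Gabriel ∩ Yara ∩ Idris: 09:10-11:00, 11:45-14:15.
Oliver ∩ Viktor ∩ Gabriel ∩ Yara ∩ Idris ∩ Arjun: 09:10-11:00, 11:45-13:40.
Those are the intersection windows.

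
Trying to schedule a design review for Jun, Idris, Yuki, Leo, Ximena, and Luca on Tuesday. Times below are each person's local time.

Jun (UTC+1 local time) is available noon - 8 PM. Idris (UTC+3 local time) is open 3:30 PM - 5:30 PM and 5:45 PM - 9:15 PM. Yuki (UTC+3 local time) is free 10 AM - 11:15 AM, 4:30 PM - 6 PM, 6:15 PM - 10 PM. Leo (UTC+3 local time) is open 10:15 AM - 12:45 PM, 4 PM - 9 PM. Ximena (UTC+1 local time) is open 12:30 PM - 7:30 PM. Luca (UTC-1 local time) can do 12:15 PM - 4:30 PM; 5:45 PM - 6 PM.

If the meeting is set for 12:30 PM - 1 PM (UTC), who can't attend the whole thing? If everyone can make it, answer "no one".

Leo, Luca, Yuki

Jun in UTC: 11:00-19:00 (subtract 1h to convert from UTC+1).
Idris in UTC: 12:30-14:30, 14:45-18:15 (subtract 3h to convert from UTC+3).
Yuki in UTC: 07:00-08:15, 13:30-15:00, 15:15-19:00 (subtract 3h to convert from UTC+3).
Leo in UTC: 07:15-09:45, 13:00-18:00 (subtract 3h to convert from UTC+3).
Ximena in UTC: 11:30-18:30 (subtract 1h to convert from UTC+1).
Luca in UTC: 13:15-17:30, 18:45-19:00 (add 1h to convert from UTC-1).
Jun: free for 12:30-13:00. Idris: free for 12:30-13:00. Yuki: not fully free for 12:30-13:00. Leo: not fully free for 12:30-13:00. Ximena: free for 12:30-13:00. Luca: not fully free for 12:30-13:00.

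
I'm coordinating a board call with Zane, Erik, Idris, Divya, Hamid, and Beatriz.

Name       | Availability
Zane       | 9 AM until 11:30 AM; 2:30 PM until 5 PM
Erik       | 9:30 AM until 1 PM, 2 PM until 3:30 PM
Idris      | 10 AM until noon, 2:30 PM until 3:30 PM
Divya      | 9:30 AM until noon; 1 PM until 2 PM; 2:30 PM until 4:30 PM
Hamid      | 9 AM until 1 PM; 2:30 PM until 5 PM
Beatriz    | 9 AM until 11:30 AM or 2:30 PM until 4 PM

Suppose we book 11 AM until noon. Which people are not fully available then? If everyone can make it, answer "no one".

Zane: not fully free for 11:00-12:00. Erik: free for 11:00-12:00. Idris: free for 11:00-12:00. Divya: free for 11:00-12:00. Hamid: free for 11:00-12:00. Beatriz: not fully free for 11:00-12:00.

Beatriz, Zane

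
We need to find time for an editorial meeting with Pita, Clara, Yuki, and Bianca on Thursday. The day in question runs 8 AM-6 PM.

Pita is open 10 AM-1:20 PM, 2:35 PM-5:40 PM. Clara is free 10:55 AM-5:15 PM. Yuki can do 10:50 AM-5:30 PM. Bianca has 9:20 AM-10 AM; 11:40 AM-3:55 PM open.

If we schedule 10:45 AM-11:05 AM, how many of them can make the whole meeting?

1

Pita can make the full 10:45-11:05 slot — that's 1.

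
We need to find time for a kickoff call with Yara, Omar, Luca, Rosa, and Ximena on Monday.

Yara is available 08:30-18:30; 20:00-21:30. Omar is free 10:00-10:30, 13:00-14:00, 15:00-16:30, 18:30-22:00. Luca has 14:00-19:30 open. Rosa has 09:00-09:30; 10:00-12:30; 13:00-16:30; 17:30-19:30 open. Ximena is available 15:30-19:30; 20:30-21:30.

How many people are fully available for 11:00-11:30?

Yara and Rosa can make the full 11:00-11:30 slot — that's 2.

2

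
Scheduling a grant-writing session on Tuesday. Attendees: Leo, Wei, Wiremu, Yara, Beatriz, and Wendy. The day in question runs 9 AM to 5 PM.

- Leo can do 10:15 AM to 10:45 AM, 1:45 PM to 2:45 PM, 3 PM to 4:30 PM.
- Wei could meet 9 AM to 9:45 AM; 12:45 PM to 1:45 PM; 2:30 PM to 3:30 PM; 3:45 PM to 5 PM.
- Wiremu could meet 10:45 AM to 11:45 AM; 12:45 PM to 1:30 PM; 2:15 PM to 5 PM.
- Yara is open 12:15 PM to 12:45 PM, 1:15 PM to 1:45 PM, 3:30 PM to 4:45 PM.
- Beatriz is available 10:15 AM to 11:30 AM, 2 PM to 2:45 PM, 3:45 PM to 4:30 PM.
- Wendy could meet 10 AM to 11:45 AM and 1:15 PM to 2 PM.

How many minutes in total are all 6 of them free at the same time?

Leo ∩ Wei: 14:30-14:45, 15:00-15:30, 15:45-16:30.
Leo ∩ Wei ∩ Wiremu: 14:30-14:45, 15:00-15:30, 15:45-16:30.
Leo ∩ Wei ∩ Wiremu ∩ Yara: 15:45-16:30.
Leo ∩ Wei ∩ Wiremu ∩ Yara ∩ Beatriz: 15:45-16:30.
Leo ∩ Wei ∩ Wiremu ∩ Yara ∩ Beatriz ∩ Wendy: ∅.
There is no time when everyone is free.
There is no common window, so the total is 0 minutes.

0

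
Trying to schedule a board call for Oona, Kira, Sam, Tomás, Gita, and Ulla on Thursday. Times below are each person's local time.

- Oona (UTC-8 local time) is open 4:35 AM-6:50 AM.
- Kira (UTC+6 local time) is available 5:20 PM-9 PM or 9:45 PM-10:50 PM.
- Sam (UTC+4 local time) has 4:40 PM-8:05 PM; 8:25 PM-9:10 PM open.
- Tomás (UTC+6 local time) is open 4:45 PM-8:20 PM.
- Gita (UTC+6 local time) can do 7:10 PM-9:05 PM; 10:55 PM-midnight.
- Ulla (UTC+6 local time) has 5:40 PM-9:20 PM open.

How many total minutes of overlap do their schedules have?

Oona in UTC: 12:35-14:50 (add 8h to convert from UTC-8).
Kira in UTC: 11:20-15:00, 15:45-16:50 (subtract 6h to convert from UTC+6).
Sam in UTC: 12:40-16:05, 16:25-17:10 (subtract 4h to convert from UTC+4).
Tomás in UTC: 10:45-14:20 (subtract 6h to convert from UTC+6).
Gita in UTC: 13:10-15:05, 16:55-18:00 (subtract 6h to convert from UTC+6).
Ulla in UTC: 11:40-15:20 (subtract 6h to convert from UTC+6).
Oona ∩ Kira: 12:35-14:50.
Oona ∩ Kira ∩ Sam: 12:40-14:50.
Oona ∩ Kira ∩ Sam ∩ Tomás: 12:40-14:20.
Oona ∩ Kira ∩ Sam ∩ Tomás ∩ Gita: 13:10-14:20.
Oona ∩ Kira ∩ Sam ∩ Tomás ∩ Gita ∩ Ulla: 13:10-14:20.
So the common availability across everyone is 13:10-14:20.
That's a single block of 70 minutes.

70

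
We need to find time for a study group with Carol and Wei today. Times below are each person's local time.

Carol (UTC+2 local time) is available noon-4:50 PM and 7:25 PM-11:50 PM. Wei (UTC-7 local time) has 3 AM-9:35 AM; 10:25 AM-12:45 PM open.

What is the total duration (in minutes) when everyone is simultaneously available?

Carol in UTC: 10:00-14:50, 17:25-21:50 (subtract 2h to convert from UTC+2).
Wei in UTC: 10:00-16:35, 17:25-19:45 (add 7h to convert from UTC-7).
Carol ∩ Wei: 10:00-14:50, 17:25-19:45.
Summing the common windows: 290 + 140 = 430 minutes.

430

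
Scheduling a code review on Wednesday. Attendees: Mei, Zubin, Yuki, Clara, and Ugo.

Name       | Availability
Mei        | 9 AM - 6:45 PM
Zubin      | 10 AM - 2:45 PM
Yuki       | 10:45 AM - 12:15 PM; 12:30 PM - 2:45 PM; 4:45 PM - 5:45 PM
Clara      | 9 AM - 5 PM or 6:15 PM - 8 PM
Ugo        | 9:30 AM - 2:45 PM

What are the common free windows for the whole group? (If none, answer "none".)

10:45-12:15, 12:30-14:45

Mei ∩ Zubin: 10:00-14:45.
Mei ∩ Zubin ∩ Yuki: 10:45-12:15, 12:30-14:45.
Mei ∩ Zubin ∩ Yuki ∩ Clara: 10:45-12:15, 12:30-14:45.
Mei ∩ Zubin ∩ Yuki ∩ Clara ∩ Ugo: 10:45-12:15, 12:30-14:45.
So the common availability across everyone is 10:45-12:15, 12:30-14:45.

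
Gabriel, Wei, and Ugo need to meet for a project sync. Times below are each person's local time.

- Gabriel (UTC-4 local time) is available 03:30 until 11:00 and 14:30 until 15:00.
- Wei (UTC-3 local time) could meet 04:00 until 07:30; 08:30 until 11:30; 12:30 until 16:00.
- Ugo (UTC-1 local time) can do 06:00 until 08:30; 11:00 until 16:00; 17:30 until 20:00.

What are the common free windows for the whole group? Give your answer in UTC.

07:30-09:30, 12:00-14:30, 18:30-19:00

Gabriel in UTC: 07:30-15:00, 18:30-19:00 (add 4h to convert from UTC-4).
Wei in UTC: 07:00-10:30, 11:30-14:30, 15:30-19:00 (add 3h to convert from UTC-3).
Ugo in UTC: 07:00-09:30, 12:00-17:00, 18:30-21:00 (add 1h to convert from UTC-1).
Gabriel ∩ Wei: 07:30-10:30, 11:30-14:30, 18:30-19:00.
Gabriel ∩ Wei ∩ Ugo: 07:30-09:30, 12:00-14:30, 18:30-19:00.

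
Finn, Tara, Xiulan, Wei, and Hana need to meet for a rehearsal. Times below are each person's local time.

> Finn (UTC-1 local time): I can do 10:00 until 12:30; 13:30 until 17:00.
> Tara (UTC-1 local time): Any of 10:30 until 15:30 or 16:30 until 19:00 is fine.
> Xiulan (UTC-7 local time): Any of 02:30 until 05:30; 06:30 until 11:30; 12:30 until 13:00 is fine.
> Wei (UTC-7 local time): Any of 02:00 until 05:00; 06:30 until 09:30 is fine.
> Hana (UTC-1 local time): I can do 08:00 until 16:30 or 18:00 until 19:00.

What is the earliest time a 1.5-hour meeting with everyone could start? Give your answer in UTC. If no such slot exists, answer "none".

14:30

Finn in UTC: 11:00-13:30, 14:30-18:00 (add 1h to convert from UTC-1).
Tara in UTC: 11:30-16:30, 17:30-20:00 (add 1h to convert from UTC-1).
Xiulan in UTC: 09:30-12:30, 13:30-18:30, 19:30-20:00 (add 7h to convert from UTC-7).
Wei in UTC: 09:00-12:00, 13:30-16:30 (add 7h to convert from UTC-7).
Hana in UTC: 09:00-17:30, 19:00-20:00 (add 1h to convert from UTC-1).
Finn ∩ Tara: 11:30-13:30, 14:30-16:30, 17:30-18:00.
Finn ∩ Tara ∩ Xiulan: 11:30-12:30, 14:30-16:30, 17:30-18:00.
Finn ∩ Tara ∩ Xiulan ∩ Wei: 11:30-12:00, 14:30-16:30.
Finn ∩ Tara ∩ Xiulan ∩ Wei ∩ Hana: 11:30-12:00, 14:30-16:30.
Those are the intersection windows.
The first common window of at least 90 minutes is 14:30-16:30, so the earliest start is 14:30.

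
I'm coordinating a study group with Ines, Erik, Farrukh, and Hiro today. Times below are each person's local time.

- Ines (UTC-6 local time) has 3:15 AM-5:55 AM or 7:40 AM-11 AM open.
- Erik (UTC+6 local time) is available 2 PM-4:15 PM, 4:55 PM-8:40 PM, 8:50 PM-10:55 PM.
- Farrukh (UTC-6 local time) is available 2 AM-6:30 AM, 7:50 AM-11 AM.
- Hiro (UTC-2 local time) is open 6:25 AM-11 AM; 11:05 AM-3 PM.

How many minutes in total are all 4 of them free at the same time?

Ines in UTC: 09:15-11:55, 13:40-17:00 (add 6h to convert from UTC-6).
Erik in UTC: 08:00-10:15, 10:55-14:40, 14:50-16:55 (subtract 6h to convert from UTC+6).
Farrukh in UTC: 08:00-12:30, 13:50-17:00 (add 6h to convert from UTC-6).
Hiro in UTC: 08:25-13:00, 13:05-17:00 (add 2h to convert from UTC-2).
Ines ∩ Erik: 09:15-10:15, 10:55-11:55, 13:40-14:40, 14:50-16:55.
Ines ∩ Erik ∩ Farrukh: 09:15-10:15, 10:55-11:55, 13:50-14:40, 14:50-16:55.
Ines ∩ Erik ∩ Farrukh ∩ Hiro: 09:15-10:15, 10:55-11:55, 13:50-14:40, 14:50-16:55.
Those are the intersection windows.
Summing the common windows: 60 + 60 + 50 + 125 = 295 minutes.

295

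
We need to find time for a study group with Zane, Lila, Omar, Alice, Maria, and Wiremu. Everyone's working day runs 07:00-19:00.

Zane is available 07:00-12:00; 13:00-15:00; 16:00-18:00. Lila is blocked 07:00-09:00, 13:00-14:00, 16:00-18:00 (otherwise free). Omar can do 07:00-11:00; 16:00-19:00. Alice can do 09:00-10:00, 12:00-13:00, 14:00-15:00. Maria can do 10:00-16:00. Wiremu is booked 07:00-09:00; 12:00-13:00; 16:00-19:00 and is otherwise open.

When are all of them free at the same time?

Zane free: 07:00-12:00, 13:00-15:00, 16:00-18:00.
Lila free: 09:00-13:00, 14:00-16:00, 18:00-19:00 (invert busy blocks within the working day).
Omar free: 07:00-11:00, 16:00-19:00.
Alice free: 09:00-10:00, 12:00-13:00, 14:00-15:00.
Maria free: 10:00-16:00.
Wiremu free: 09:00-12:00, 13:00-16:00 (invert busy blocks within the working day).
Zane ∩ Lila: 09:00-12:00, 14:00-15:00.
Zane ∩ Lila ∩ Omar: 09:00-11:00.
Zane ∩ Lila ∩ Omar ∩ Alice: 09:00-10:00.
Zane ∩ Lila ∩ Omar ∩ Alice ∩ Maria: ∅.
Zane ∩ Lila ∩ Omar ∩ Alice ∩ Maria ∩ Wiremu: ∅.
There is no time when everyone is free.

none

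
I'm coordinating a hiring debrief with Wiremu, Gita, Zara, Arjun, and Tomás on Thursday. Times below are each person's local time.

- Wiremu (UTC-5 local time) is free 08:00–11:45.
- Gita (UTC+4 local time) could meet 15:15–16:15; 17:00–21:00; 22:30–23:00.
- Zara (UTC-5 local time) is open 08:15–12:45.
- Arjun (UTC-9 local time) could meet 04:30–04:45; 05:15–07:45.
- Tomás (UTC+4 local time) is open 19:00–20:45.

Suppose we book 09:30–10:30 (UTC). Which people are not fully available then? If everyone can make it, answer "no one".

Wiremu in UTC: 13:00-16:45 (add 5h to convert from UTC-5).
Gita in UTC: 11:15-12:15, 13:00-17:00, 18:30-19:00 (subtract 4h to convert from UTC+4).
Zara in UTC: 13:15-17:45 (add 5h to convert from UTC-5).
Arjun in UTC: 13:30-13:45, 14:15-16:45 (add 9h to convert from UTC-9).
Tomás in UTC: 15:00-16:45 (subtract 4h to convert from UTC+4).
Wiremu: not fully free for 09:30-10:30. Gita: not fully free for 09:30-10:30. Zara: not fully free for 09:30-10:30. Arjun: not fully free for 09:30-10:30. Tomás: not fully free for 09:30-10:30.

Arjun, Gita, Tomás, Wiremu, Zara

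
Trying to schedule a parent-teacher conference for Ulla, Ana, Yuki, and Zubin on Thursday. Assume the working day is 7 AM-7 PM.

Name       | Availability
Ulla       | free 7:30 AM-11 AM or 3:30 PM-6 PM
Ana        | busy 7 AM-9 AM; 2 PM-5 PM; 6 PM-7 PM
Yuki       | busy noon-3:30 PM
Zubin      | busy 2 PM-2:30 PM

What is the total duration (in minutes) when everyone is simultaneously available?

Ulla free: 07:30-11:00, 15:30-18:00.
Ana free: 09:00-14:00, 17:00-18:00 (invert busy blocks within the working day).
Yuki free: 07:00-12:00, 15:30-19:00 (invert busy blocks within the working day).
Zubin free: 07:00-14:00, 14:30-19:00 (invert busy blocks within the working day).
Ulla ∩ Ana: 09:00-11:00, 17:00-18:00.
Ulla ∩ Ana ∩ Yuki: 09:00-11:00, 17:00-18:00.
Ulla ∩ Ana ∩ Yuki ∩ Zubin: 09:00-11:00, 17:00-18:00.
Summing the common windows: 120 + 60 = 180 minutes.

180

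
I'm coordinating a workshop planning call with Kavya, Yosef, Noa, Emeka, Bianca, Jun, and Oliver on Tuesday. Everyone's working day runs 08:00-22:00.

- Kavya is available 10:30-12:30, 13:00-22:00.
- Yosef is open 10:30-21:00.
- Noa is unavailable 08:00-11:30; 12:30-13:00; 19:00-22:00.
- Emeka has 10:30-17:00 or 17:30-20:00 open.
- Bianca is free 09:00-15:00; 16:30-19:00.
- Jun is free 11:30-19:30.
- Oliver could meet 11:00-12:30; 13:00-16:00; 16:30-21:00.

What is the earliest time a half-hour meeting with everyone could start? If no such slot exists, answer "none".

Kavya free: 10:30-12:30, 13:00-22:00.
Yosef free: 10:30-21:00.
Noa free: 11:30-12:30, 13:00-19:00 (invert busy blocks within the working day).
Emeka free: 10:30-17:00, 17:30-20:00.
Bianca free: 09:00-15:00, 16:30-19:00.
Jun free: 11:30-19:30.
Oliver free: 11:00-12:30, 13:00-16:00, 16:30-21:00.
Kavya ∩ Yosef: 10:30-12:30, 13:00-21:00.
Kavya ∩ Yosef ∩ Noa: 11:30-12:30, 13:00-19:00.
Kavya ∩ Yosef ∩ Noa ∩ Emeka: 11:30-12:30, 13:00-17:00, 17:30-19:00.
Kavya ∩ Yosef ∩ Noa ∩ Emeka ∩ Bianca: 11:30-12:30, 13:00-15:00, 16:30-17:00, 17:30-19:00.
Kavya ∩ Yosef ∩ Noa ∩ Emeka ∩ Bianca ∩ Jun: 11:30-12:30, 13:00-15:00, 16:30-17:00, 17:30-19:00.
Kavya ∩ Yosef ∩ Noa ∩ Emeka ∩ Bianca ∩ Jun ∩ Oliver: 11:30-12:30, 13:00-15:00, 16:30-17:00, 17:30-19:00.
So the common availability across everyone is 11:30-12:30, 13:00-15:00, 16:30-17:00, 17:30-19:00.
The first common window of at least 30 minutes is 11:30-12:30, so the earliest start is 11:30.

11:30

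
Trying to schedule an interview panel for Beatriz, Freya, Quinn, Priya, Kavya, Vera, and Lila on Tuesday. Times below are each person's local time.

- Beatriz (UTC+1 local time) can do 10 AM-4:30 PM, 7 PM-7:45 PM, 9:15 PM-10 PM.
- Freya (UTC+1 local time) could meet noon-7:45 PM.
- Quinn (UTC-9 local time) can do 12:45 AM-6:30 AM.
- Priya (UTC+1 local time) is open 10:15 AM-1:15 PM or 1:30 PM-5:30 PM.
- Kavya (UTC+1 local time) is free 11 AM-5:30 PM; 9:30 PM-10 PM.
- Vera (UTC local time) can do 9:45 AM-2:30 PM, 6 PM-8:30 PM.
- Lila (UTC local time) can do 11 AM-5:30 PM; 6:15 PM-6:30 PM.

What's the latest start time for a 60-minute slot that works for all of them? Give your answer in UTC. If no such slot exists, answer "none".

Beatriz in UTC: 09:00-15:30, 18:00-18:45, 20:15-21:00 (subtract 1h to convert from UTC+1).
Freya in UTC: 11:00-18:45 (subtract 1h to convert from UTC+1).
Quinn in UTC: 09:45-15:30 (add 9h to convert from UTC-9).
Priya in UTC: 09:15-12:15, 12:30-16:30 (subtract 1h to convert from UTC+1).
Kavya in UTC: 10:00-16:30, 20:30-21:00 (subtract 1h to convert from UTC+1).
Vera in UTC: 09:45-14:30, 18:00-20:30.
Lila in UTC: 11:00-17:30, 18:15-18:30.
Beatriz ∩ Freya: 11:00-15:30, 18:00-18:45.
Beatriz ∩ Freya ∩ Quinn: 11:00-15:30.
Beatriz ∩ Freya ∩ Quinn ∩ Priya: 11:00-12:15, 12:30-15:30.
Beatriz ∩ Freya ∩ Quinn ∩ Priya ∩ Kavya: 11:00-12:15, 12:30-15:30.
Beatriz ∩ Freya ∩ Quinn ∩ Priya ∩ Kavya ∩ Vera: 11:00-12:15, 12:30-14:30.
Beatriz ∩ Freya ∩ Quinn ∩ Priya ∩ Kavya ∩ Vera ∩ Lila: 11:00-12:15, 12:30-14:30.
So the common availability across everyone is 11:00-12:15, 12:30-14:30.
The last common window of at least 60 minutes is 12:30-14:30; a 60-minute meeting can start as late as 13:30 and still end by 14:30.

13:30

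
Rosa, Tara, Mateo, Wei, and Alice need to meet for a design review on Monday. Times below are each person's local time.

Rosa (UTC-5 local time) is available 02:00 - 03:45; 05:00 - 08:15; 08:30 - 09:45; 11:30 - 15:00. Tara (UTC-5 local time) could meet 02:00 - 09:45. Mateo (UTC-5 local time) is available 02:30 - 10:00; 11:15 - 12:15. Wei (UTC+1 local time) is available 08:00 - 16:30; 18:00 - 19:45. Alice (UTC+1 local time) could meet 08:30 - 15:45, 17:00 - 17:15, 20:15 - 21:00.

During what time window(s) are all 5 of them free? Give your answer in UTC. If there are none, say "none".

07:30-08:45, 10:00-13:15, 13:30-14:45

Rosa in UTC: 07:00-08:45, 10:00-13:15, 13:30-14:45, 16:30-20:00 (add 5h to convert from UTC-5).
Tara in UTC: 07:00-14:45 (add 5h to convert from UTC-5).
Mateo in UTC: 07:30-15:00, 16:15-17:15 (add 5h to convert from UTC-5).
Wei in UTC: 07:00-15:30, 17:00-18:45 (subtract 1h to convert from UTC+1).
Alice in UTC: 07:30-14:45, 16:00-16:15, 19:15-20:00 (subtract 1h to convert from UTC+1).
Rosa ∩ Tara: 07:00-08:45, 10:00-13:15, 13:30-14:45.
Rosa ∩ Tara ∩ Mateo: 07:30-08:45, 10:00-13:15, 13:30-14:45.
Rosa ∩ Tara ∩ Mateo ∩ Wei: 07:30-08:45, 10:00-13:15, 13:30-14:45.
Rosa ∩ Tara ∩ Mateo ∩ Wei ∩ Alice: 07:30-08:45, 10:00-13:15, 13:30-14:45.
So the common availability across everyone is 07:30-08:45, 10:00-13:15, 13:30-14:45.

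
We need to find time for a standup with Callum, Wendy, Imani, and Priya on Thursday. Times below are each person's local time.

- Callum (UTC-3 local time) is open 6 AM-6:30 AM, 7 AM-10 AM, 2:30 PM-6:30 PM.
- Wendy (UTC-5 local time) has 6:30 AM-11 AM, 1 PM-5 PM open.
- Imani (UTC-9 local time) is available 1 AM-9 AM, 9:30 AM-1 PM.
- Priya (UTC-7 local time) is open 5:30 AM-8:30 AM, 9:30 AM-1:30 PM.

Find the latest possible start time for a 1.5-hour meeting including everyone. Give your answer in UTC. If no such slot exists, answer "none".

Callum in UTC: 09:00-09:30, 10:00-13:00, 17:30-21:30 (add 3h to convert from UTC-3).
Wendy in UTC: 11:30-16:00, 18:00-22:00 (add 5h to convert from UTC-5).
Imani in UTC: 10:00-18:00, 18:30-22:00 (add 9h to convert from UTC-9).
Priya in UTC: 12:30-15:30, 16:30-20:30 (add 7h to convert from UTC-7).
Callum ∩ Wendy: 11:30-13:00, 18:00-21:30.
Callum ∩ Wendy ∩ Imani: 11:30-13:00, 18:30-21:30.
Callum ∩ Wendy ∩ Imani ∩ Priya: 12:30-13:00, 18:30-20:30.
Those are the intersection windows.
The last common window of at least 90 minutes is 18:30-20:30; a 90-minute meeting can start as late as 19:00 and still end by 20:30.

19:00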